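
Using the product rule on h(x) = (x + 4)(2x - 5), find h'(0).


Let u(x) = x + 4 and v(x) = 2x - 5
u'(x) = 1
v'(x) = 2
Product rule: h'(x) = u'(x)*v(x) + u(x)*v'(x)
= 1 * (2x - 5) + (x + 4) * 2
At x = 0:
u(0) = 1 * 0 + 4 = 4
v(0) = 2 * 0 - 5 = -5
h'(0) = 1 * (-5) + 4 * 2
= -5 + 8
= 3

3


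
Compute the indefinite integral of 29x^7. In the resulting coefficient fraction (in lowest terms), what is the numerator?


Apply the power rule for integration:
integral of ax^n dx = a/(n+1) * x^(n+1) + C
integral of 29x^7 dx
= 29/8 * x^8 + C
The coefficient in lowest terms is 29/8, and its numerator is 29

29


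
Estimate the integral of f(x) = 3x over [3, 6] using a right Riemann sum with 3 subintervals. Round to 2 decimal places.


Right Riemann sum uses right endpoints of each subinterval.
Interval: [3, 6], n = 3
dx = (6 - 3) / 3 = 1
Right endpoints: [4, 5, 6]
f values: [12, 15, 18]
Sum = dx * (sum of f values)
= 1 * 45
= 45 = 45.00

45.00


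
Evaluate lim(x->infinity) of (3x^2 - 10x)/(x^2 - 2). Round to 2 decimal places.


For limits at infinity with equal-degree polynomials,
we compare leading coefficients.
Numerator leading term: 3x^2
Denominator leading term: x^2
Divide both by x^2:
lim = (3 - 10/x) / (1 - 2/x^2)
As x -> infinity, the 1/x and 1/x^2 terms vanish:
= 3/1 = 3 = 3.00

3.00


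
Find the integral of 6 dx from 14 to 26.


The integral of a constant k over [a, b] equals k * (b - a).
integral from 14 to 26 of 6 dx
= 6 * (26 - 14)
= 6 * 12
= 72

72


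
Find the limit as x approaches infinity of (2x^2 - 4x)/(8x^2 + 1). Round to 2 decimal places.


For limits at infinity with equal-degree polynomials,
we compare leading coefficients.
Numerator leading term: 2x^2
Denominator leading term: 8x^2
Divide both by x^2:
lim = (2 - 4/x) / (8 + 1/x^2)
As x -> infinity, the 1/x and 1/x^2 terms vanish:
= 2/8 = 1/4 = 0.25

0.25


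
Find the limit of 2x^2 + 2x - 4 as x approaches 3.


Since polynomials are continuous, we use direct substitution.
lim(x->3) of 2x^2 + 2x - 4
= 2 * 3^2 + 2 * 3 - 4
= 18 + 6 - 4
= 20

20


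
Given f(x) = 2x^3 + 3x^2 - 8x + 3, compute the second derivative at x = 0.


First derivative:
f'(x) = 6x^2 + 6x - 8
Second derivative:
f''(x) = 12x + 6
Substitute x = 0:
f''(0) = 12 * 0 + 6
= 0 + 6
= 6

6


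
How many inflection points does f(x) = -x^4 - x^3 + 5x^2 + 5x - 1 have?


Inflection points occur where f''(x) = 0 and concavity changes.
f(x) = -x^4 - x^3 + 5x^2 + 5x - 1
f'(x) = -4x^3 - 3x^2 + 10x + 5
f''(x) = -12x^2 - 6x + 10
This is a quadratic in x. Use the discriminant to count real roots.
Discriminant = (-6)^2 - 4 * (-12) * 10
= 36 - (-480)
= 516
Since discriminant > 0, f''(x) = 0 has 2 distinct real solutions.
A quadratic with two distinct real roots changes sign at each root, so concavity changes at both.
Number of inflection points: 2

2


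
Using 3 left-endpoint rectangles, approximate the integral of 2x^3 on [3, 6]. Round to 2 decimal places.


Left Riemann sum uses left endpoints of each subinterval.
Interval: [3, 6], n = 3
dx = (6 - 3) / 3 = 1
Left endpoints: [3, 4, 5]
f values: [54, 128, 250]
Sum = dx * (sum of f values)
= 1 * 432
= 432 = 432.00

432.00


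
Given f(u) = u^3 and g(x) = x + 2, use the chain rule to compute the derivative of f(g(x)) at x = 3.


Using the chain rule: (f(g(x)))' = f'(g(x)) * g'(x)
First, find g(3):
g(3) = 1 * 3 + 2 = 5
Next, f'(u) = 3u^2
And g'(x) = 1
So f'(g(3)) * g'(3)
= 3 * 5^2 * 1
= 3 * 25 * 1
= 75

75


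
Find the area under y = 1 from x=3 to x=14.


The area under a constant function y = 1 is a rectangle.
Width = 14 - 3 = 11
Height = 1
Area = width * height
= 11 * 1
= 11

11


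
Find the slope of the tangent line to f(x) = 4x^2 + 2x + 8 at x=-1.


The slope of the tangent line equals f'(x) at the point.
f(x) = 4x^2 + 2x + 8
f'(x) = 8x + 2
At x = -1:
f'(-1) = 8 * (-1) + 2
= -8 + 2
= -6

-6


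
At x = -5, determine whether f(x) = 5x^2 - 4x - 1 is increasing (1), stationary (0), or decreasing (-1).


Compute f'(x) to determine behavior:
f'(x) = 10x - 4
f'(-5) = 10 * (-5) - 4
= -50 - 4
= -54
Since f'(-5) < 0, the function is decreasing (-1)

-1


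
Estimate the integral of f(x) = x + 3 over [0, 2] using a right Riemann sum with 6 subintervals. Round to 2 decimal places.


Right Riemann sum uses right endpoints of each subinterval.
Interval: [0, 2], n = 6
dx = (2 - 0) / 6 = 1/3
Right endpoints: [1/3, 2/3, 1, 4/3, 5/3, 2]
f values: [10/3, 11/3, 4, 13/3, 14/3, 5]
Sum = dx * (sum of f values)
= 1/3 * 25
= 25/3 ≈ 8.33

8.33


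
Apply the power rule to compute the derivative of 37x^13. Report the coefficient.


We apply the power rule: d/dx [ax^n] = a*n * x^(n-1)
d/dx [37x^13]
= 37 * 13 * x^(13-1)
= 481x^12
The coefficient is 481

481


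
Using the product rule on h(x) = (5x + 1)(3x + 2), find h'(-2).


Let u(x) = 5x + 1 and v(x) = 3x + 2
u'(x) = 5
v'(x) = 3
Product rule: h'(x) = u'(x)*v(x) + u(x)*v'(x)
= 5 * (3x + 2) + (5x + 1) * 3
At x = -2:
u(-2) = 5 * (-2) + 1 = -9
v(-2) = 3 * (-2) + 2 = -4
h'(-2) = 5 * (-4) + (-9) * 3
= -20 - 27
= -47

-47


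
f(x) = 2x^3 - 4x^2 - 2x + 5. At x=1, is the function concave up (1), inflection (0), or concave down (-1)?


Concavity is determined by the sign of f''(x).
f(x) = 2x^3 - 4x^2 - 2x + 5
f'(x) = 6x^2 - 8x - 2
f''(x) = 12x - 8
f''(1) = 12 * 1 - 8
= 12 - 8
= 4
Since f''(1) > 0, the function is concave up (1)

1


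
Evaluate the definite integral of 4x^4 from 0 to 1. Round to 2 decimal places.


Find the antiderivative of 4x^4:
F(x) = 4/5 * x^5
Apply the Fundamental Theorem of Calculus:
F(1) - F(0)
= 4/5 * 1^5 - 4/5 * 0^5
= 4/5 * (1 - 0)
= 4/5 * 1
= 4/5 = 0.80

0.80


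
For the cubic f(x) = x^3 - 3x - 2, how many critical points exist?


Find where f'(x) = 0:
f(x) = x^3 - 3x - 2
f'(x) = 3x^2 - 3
This is a quadratic in x. Use the discriminant to count real roots.
Discriminant = (0)^2 - 4 * 3 * (-3)
= 0 - (-36)
= 36
Since discriminant > 0, f'(x) = 0 has 2 real solutions.
Number of critical points: 2

2


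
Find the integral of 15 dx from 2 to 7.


The integral of a constant k over [a, b] equals k * (b - a).
integral from 2 to 7 of 15 dx
= 15 * (7 - 2)
= 15 * 5
= 75

75


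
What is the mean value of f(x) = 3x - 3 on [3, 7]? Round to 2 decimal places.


Average value = 1/(b-a) * integral from a to b of f(x) dx
First compute the integral of 3x - 3:
F(x) = (3/2)x^2 - 3x
F(7) = 3/2 * 49 - 3 * 7 = 105/2
F(3) = 3/2 * 9 - 3 * 3 = 9/2
Integral = 105/2 - 9/2 = 48
Average = 48 / (7 - 3) = 48 / 4
= 12 = 12.00

12.00


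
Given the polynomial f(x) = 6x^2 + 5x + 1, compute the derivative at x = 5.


Differentiate term by term using power and sum rules:
f(x) = 6x^2 + 5x + 1
f'(x) = 12x + 5
Substitute x = 5:
f'(5) = 12 * 5 + 5
= 60 + 5
= 65

65


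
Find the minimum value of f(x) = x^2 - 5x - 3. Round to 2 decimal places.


For a quadratic f(x) = ax^2 + bx + c with a > 0, the minimum is at the vertex.
Vertex x-coordinate: x = -b/(2a)
x = -(-5) / (2 * 1)
x = 5/2
Substitute back to find the minimum value:
f(5/2) = 1 * (5/2)^2 - 5 * (5/2) - 3
= 25/4 - 25/2 - 3
= -37/4 = -9.25

-9.25


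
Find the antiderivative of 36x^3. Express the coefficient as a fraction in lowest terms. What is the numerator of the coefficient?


Apply the power rule for integration:
integral of ax^n dx = a/(n+1) * x^(n+1) + C
integral of 36x^3 dx
= 36/4 * x^4 + C
= 9 * x^4 + C
The coefficient in lowest terms is 9 = 9/1, so its numerator is 9

9


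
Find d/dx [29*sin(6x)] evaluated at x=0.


Apply the chain rule to differentiate 29*sin(6x):
d/dx [29*sin(6x)]
= 29 * cos(6x) * d/dx(6x)
= 29 * 6 * cos(6x)
= 174 * cos(6x)
Evaluate at x = 0:
= 174 * cos(0)
= 174 * 1
= 174

174


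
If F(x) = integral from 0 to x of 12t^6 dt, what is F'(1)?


By the Fundamental Theorem of Calculus (Part 1):
If F(x) = integral from 0 to x of f(t) dt, then F'(x) = f(x)
Here f(t) = 12t^6
So F'(x) = 12x^6
Evaluate at x = 1:
F'(1) = 12 * 1^6
= 12 * 1
= 12

12


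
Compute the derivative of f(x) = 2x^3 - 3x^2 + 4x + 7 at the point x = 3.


Differentiate f(x) = 2x^3 - 3x^2 + 4x + 7 term by term:
f'(x) = 6x^2 - 6x + 4
Substitute x = 3:
f'(3) = 6 * 3^2 - 6 * 3 + 4
= 54 - 18 + 4
= 40

40


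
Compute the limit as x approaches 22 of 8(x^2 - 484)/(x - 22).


Direct substitution gives 0/0, so we factor the numerator.
Factor: 8(x^2 - 484) = 8 * (x - 22)(x + 22)
Cancel the common factor (x - 22):
8(x^2 - 484)/(x - 22) = 8 * (x + 22)
Now substitute x = 22:
= 8 * (22 + 22) = 352

352


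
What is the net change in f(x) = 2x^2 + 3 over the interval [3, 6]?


Net change = f(b) - f(a)
f(x) = 2x^2 + 3
Compute f(6):
f(6) = 2 * 6^2 + 0 * 6 + 3
= 72 + 0 + 3
= 75
Compute f(3):
f(3) = 2 * 3^2 + 0 * 3 + 3
= 18 + 0 + 3
= 21
Net change = 75 - 21 = 54

54


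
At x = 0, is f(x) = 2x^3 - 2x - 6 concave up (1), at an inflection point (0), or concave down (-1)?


Concavity is determined by the sign of f''(x).
f(x) = 2x^3 - 2x - 6
f'(x) = 6x^2 - 2
f''(x) = 12x
f''(0) = 12 * 0 + 0
= 0 + 0
= 0
f''(0) = 0, and f''(x) is linear with nonzero slope 12, so f'' changes sign at x = 0. Hence the function is at an inflection point (0)

0


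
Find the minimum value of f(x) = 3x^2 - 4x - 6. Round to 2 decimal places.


For a quadratic f(x) = ax^2 + bx + c with a > 0, the minimum is at the vertex.
Vertex x-coordinate: x = -b/(2a)
x = -(-4) / (2 * 3)
x = 4/6 = 2/3
Substitute back to find the minimum value:
f(2/3) = 3 * (2/3)^2 - 4 * (2/3) - 6
= 4/3 - 8/3 - 6
= -22/3 ≈ -7.33

-7.33


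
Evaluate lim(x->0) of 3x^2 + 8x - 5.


Since polynomials are continuous, we use direct substitution.
lim(x->0) of 3x^2 + 8x - 5
= 3 * 0^2 + 8 * 0 - 5
= 0 + 0 - 5
= -5

-5


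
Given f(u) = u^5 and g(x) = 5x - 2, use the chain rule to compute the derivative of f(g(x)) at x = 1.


Using the chain rule: (f(g(x)))' = f'(g(x)) * g'(x)
First, find g(1):
g(1) = 5 * 1 - 2 = 3
Next, f'(u) = 5u^4
And g'(x) = 5
So f'(g(1)) * g'(1)
= 5 * 3^4 * 5
= 5 * 81 * 5
= 2025

2025


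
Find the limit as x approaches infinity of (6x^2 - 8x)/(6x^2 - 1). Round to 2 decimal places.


For limits at infinity with equal-degree polynomials,
we compare leading coefficients.
Numerator leading term: 6x^2
Denominator leading term: 6x^2
Divide both by x^2:
lim = (6 - 8/x) / (6 - 1/x^2)
As x -> infinity, the 1/x and 1/x^2 terms vanish:
= 6/6 = 1 = 1.00

1.00


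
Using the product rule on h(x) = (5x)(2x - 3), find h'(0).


Let u(x) = 5x and v(x) = 2x - 3
u'(x) = 5
v'(x) = 2
Product rule: h'(x) = u'(x)*v(x) + u(x)*v'(x)
= 5 * (2x - 3) + (5x) * 2
At x = 0:
u(0) = 5 * 0 + 0 = 0
v(0) = 2 * 0 - 3 = -3
h'(0) = 5 * (-3) + 0 * 2
= -15 + 0
= -15

-15


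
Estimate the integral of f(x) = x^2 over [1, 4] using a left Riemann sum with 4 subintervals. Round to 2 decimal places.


Left Riemann sum uses left endpoints of each subinterval.
Interval: [1, 4], n = 4
dx = (4 - 1) / 4 = 3/4
Left endpoints: [1, 7/4, 5/2, 13/4]
f values: [1, 49/16, 25/4, 169/16]
Sum = dx * (sum of f values)
= 3/4 * 167/8
= 501/32 ≈ 15.66

15.66


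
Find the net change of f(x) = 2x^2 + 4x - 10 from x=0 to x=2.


Net change = f(b) - f(a)
f(x) = 2x^2 + 4x - 10
Compute f(2):
f(2) = 2 * 2^2 + 4 * 2 - 10
= 8 + 8 - 10
= 6
Compute f(0):
f(0) = 2 * 0^2 + 4 * 0 - 10
= 0 + 0 - 10
= -10
Net change = 6 - (-10) = 16

16


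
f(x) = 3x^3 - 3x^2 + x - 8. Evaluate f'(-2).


Differentiate f(x) = 3x^3 - 3x^2 + x - 8 term by term:
f'(x) = 9x^2 - 6x + 1
Substitute x = -2:
f'(-2) = 9 * (-2)^2 - 6 * (-2) + 1
= 36 + 12 + 1
= 49

49


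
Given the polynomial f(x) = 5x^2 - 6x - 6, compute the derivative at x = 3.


Differentiate term by term using power and sum rules:
f(x) = 5x^2 - 6x - 6
f'(x) = 10x - 6
Substitute x = 3:
f'(3) = 10 * 3 - 6
= 30 - 6
= 24

24


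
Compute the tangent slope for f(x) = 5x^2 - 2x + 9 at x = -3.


The slope of the tangent line equals f'(x) at the point.
f(x) = 5x^2 - 2x + 9
f'(x) = 10x - 2
At x = -3:
f'(-3) = 10 * (-3) - 2
= -30 - 2
= -32

-32


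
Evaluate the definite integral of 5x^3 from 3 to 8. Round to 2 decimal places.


Find the antiderivative of 5x^3:
F(x) = 5/4 * x^4
Apply the Fundamental Theorem of Calculus:
F(8) - F(3)
= 5/4 * 8^4 - 5/4 * 3^4
= 5/4 * (4096 - 81)
= 5/4 * 4015
= 20075/4 = 5018.75

5018.75


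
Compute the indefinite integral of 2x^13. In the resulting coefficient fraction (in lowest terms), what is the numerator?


Apply the power rule for integration:
integral of ax^n dx = a/(n+1) * x^(n+1) + C
integral of 2x^13 dx
= 2/14 * x^14 + C
= 1/7 * x^14 + C
The coefficient in lowest terms is 1/7, and its numerator is 1

1


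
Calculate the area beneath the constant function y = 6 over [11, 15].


The area under a constant function y = 6 is a rectangle.
Width = 15 - 11 = 4
Height = 6
Area = width * height
= 4 * 6
= 24

24


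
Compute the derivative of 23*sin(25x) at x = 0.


Apply the chain rule to differentiate 23*sin(25x):
d/dx [23*sin(25x)]
= 23 * cos(25x) * d/dx(25x)
= 23 * 25 * cos(25x)
= 575 * cos(25x)
Evaluate at x = 0:
= 575 * cos(0)
= 575 * 1
= 575

575


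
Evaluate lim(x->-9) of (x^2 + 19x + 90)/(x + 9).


Direct substitution gives 0/0, so we factor the numerator.
Factor: (x^2 + 19x + 90) = (x + 9)(x + 10)
Cancel the common factor (x + 9):
(x^2 + 19x + 90)/(x + 9) = (x + 10)
Now substitute x = -9:
= (-9) - (-10) = 1

1


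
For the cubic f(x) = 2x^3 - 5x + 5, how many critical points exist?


Find where f'(x) = 0:
f(x) = 2x^3 - 5x + 5
f'(x) = 6x^2 - 5
This is a quadratic in x. Use the discriminant to count real roots.
Discriminant = (0)^2 - 4 * 6 * (-5)
= 0 - (-120)
= 120
Since discriminant > 0, f'(x) = 0 has 2 real solutions.
Number of critical points: 2

2


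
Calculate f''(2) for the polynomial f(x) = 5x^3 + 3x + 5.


First derivative:
f'(x) = 15x^2 + 3
Second derivative:
f''(x) = 30x
Substitute x = 2:
f''(2) = 30 * 2 + 0
= 60 + 0
= 60

60


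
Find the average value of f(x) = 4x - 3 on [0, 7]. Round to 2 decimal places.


Average value = 1/(b-a) * integral from a to b of f(x) dx
First compute the integral of 4x - 3:
F(x) = 2x^2 - 3x
F(7) = 2 * 49 - 3 * 7 = 77
F(0) = 2 * 0 - 3 * 0 = 0
Integral = 77 - 0 = 77
Average = 77 / (7 - 0) = 77 / 7
= 11 = 11.00

11.00


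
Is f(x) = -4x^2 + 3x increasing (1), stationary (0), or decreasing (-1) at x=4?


Compute f'(x) to determine behavior:
f'(x) = -8x + 3
f'(4) = -8 * 4 + 3
= -32 + 3
= -29
Since f'(4) < 0, the function is decreasing (-1)

-1


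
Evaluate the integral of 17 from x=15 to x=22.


The integral of a constant k over [a, b] equals k * (b - a).
integral from 15 to 22 of 17 dx
= 17 * (22 - 15)
= 17 * 7
= 119

119


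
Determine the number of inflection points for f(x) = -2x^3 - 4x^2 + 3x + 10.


Inflection points occur where f''(x) = 0 and concavity changes.
f(x) = -2x^3 - 4x^2 + 3x + 10
f'(x) = -6x^2 - 8x + 3
f''(x) = -12x - 8
Set f''(x) = 0:
-12x - 8 = 0
x = 8 / (-12) = -2/3
Since f''(x) is linear (degree 1), it changes sign at this point.
Therefore there is exactly 1 inflection point.

1


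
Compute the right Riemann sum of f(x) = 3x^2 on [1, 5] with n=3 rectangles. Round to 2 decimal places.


Right Riemann sum uses right endpoints of each subinterval.
Interval: [1, 5], n = 3
dx = (5 - 1) / 3 = 4/3
Right endpoints: [7/3, 11/3, 5]
f values: [49/3, 121/3, 75]
Sum = dx * (sum of f values)
= 4/3 * 395/3
= 1580/9 ≈ 175.56

175.56


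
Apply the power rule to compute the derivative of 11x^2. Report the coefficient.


We apply the power rule: d/dx [ax^n] = a*n * x^(n-1)
d/dx [11x^2]
= 11 * 2 * x^(2-1)
= 22x
The coefficient is 22

22


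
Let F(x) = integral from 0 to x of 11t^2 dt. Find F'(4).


By the Fundamental Theorem of Calculus (Part 1):
If F(x) = integral from 0 to x of f(t) dt, then F'(x) = f(x)
Here f(t) = 11t^2
So F'(x) = 11x^2
Evaluate at x = 4:
F'(4) = 11 * 4^2
= 11 * 16
= 176

176


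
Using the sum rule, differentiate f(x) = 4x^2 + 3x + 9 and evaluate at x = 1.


Differentiate term by term using power and sum rules:
f(x) = 4x^2 + 3x + 9
f'(x) = 8x + 3
Substitute x = 1:
f'(1) = 8 * 1 + 3
= 8 + 3
= 11

11


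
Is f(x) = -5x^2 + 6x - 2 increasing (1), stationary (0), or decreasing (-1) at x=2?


Compute f'(x) to determine behavior:
f'(x) = -10x + 6
f'(2) = -10 * 2 + 6
= -20 + 6
= -14
Since f'(2) < 0, the function is decreasing (-1)

-1


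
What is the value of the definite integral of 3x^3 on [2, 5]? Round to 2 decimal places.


Find the antiderivative of 3x^3:
F(x) = 3/4 * x^4
Apply the Fundamental Theorem of Calculus:
F(5) - F(2)
= 3/4 * 5^4 - 3/4 * 2^4
= 3/4 * (625 - 16)
= 3/4 * 609
= 1827/4 = 456.75

456.75


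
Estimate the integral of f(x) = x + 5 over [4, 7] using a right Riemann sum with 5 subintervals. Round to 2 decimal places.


Right Riemann sum uses right endpoints of each subinterval.
Interval: [4, 7], n = 5
dx = (7 - 4) / 5 = 3/5
Right endpoints: [23/5, 26/5, 29/5, 32/5, 7]
f values: [48/5, 51/5, 54/5, 57/5, 12]
Sum = dx * (sum of f values)
= 3/5 * 54
= 162/5 = 32.40

32.40


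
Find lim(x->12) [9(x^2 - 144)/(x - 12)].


Direct substitution gives 0/0, so we factor the numerator.
Factor: 9(x^2 - 144) = 9 * (x - 12)(x + 12)
Cancel the common factor (x - 12):
9(x^2 - 144)/(x - 12) = 9 * (x + 12)
Now substitute x = 12:
= 9 * (12 + 12) = 216

216


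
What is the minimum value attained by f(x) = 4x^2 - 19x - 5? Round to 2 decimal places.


For a quadratic f(x) = ax^2 + bx + c with a > 0, the minimum is at the vertex.
Vertex x-coordinate: x = -b/(2a)
x = -(-19) / (2 * 4)
x = 19/8
Substitute back to find the minimum value:
f(19/8) = 4 * (19/8)^2 - 19 * (19/8) - 5
= 361/16 - 361/8 - 5
= -441/16 ≈ -27.56

-27.56


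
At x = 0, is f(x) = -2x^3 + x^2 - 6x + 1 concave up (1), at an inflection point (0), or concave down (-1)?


Concavity is determined by the sign of f''(x).
f(x) = -2x^3 + x^2 - 6x + 1
f'(x) = -6x^2 + 2x - 6
f''(x) = -12x + 2
f''(0) = -12 * 0 + 2
= 0 + 2
= 2
Since f''(0) > 0, the function is concave up (1)

1


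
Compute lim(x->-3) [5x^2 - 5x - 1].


Since polynomials are continuous, we use direct substitution.
lim(x->-3) of 5x^2 - 5x - 1
= 5 * (-3)^2 - 5 * (-3) - 1
= 45 + 15 - 1
= 59

59


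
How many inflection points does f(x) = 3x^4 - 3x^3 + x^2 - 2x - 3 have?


Inflection points occur where f''(x) = 0 and concavity changes.
f(x) = 3x^4 - 3x^3 + x^2 - 2x - 3
f'(x) = 12x^3 - 9x^2 + 2x - 2
f''(x) = 36x^2 - 18x + 2
This is a quadratic in x. Use the discriminant to count real roots.
Discriminant = (-18)^2 - 4 * 36 * 2
= 324 - 288
= 36
Since discriminant > 0, f''(x) = 0 has 2 distinct real solutions.
A quadratic with two distinct real roots changes sign at each root, so concavity changes at both.
Number of inflection points: 2

2


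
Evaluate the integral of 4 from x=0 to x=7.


The integral of a constant k over [a, b] equals k * (b - a).
integral from 0 to 7 of 4 dx
= 4 * (7 - 0)
= 4 * 7
= 28

28


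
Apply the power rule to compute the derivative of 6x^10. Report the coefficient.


We apply the power rule: d/dx [ax^n] = a*n * x^(n-1)
d/dx [6x^10]
= 6 * 10 * x^(10-1)
= 60x^9
The coefficient is 60

60


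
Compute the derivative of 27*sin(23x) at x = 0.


Apply the chain rule to differentiate 27*sin(23x):
d/dx [27*sin(23x)]
= 27 * cos(23x) * d/dx(23x)
= 27 * 23 * cos(23x)
= 621 * cos(23x)
Evaluate at x = 0:
= 621 * cos(0)
= 621 * 1
= 621

621


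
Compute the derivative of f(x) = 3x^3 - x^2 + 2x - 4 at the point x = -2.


Differentiate f(x) = 3x^3 - x^2 + 2x - 4 term by term:
f'(x) = 9x^2 - 2x + 2
Substitute x = -2:
f'(-2) = 9 * (-2)^2 - 2 * (-2) + 2
= 36 + 4 + 2
= 42

42


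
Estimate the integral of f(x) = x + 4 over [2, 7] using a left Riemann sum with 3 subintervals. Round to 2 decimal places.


Left Riemann sum uses left endpoints of each subinterval.
Interval: [2, 7], n = 3
dx = (7 - 2) / 3 = 5/3
Left endpoints: [2, 11/3, 16/3]
f values: [6, 23/3, 28/3]
Sum = dx * (sum of f values)
= 5/3 * 23
= 115/3 ≈ 38.33

38.33


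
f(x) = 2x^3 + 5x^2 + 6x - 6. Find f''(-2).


First derivative:
f'(x) = 6x^2 + 10x + 6
Second derivative:
f''(x) = 12x + 10
Substitute x = -2:
f''(-2) = 12 * (-2) + 10
= -24 + 10
= -14

-14


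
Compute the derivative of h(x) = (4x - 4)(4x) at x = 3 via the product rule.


Let u(x) = 4x - 4 and v(x) = 4x
u'(x) = 4
v'(x) = 4
Product rule: h'(x) = u'(x)*v(x) + u(x)*v'(x)
= 4 * (4x) + (4x - 4) * 4
At x = 3:
u(3) = 4 * 3 - 4 = 8
v(3) = 4 * 3 + 0 = 12
h'(3) = 4 * 12 + 8 * 4
= 48 + 32
= 80

80


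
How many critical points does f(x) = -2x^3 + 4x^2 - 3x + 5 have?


Find where f'(x) = 0:
f(x) = -2x^3 + 4x^2 - 3x + 5
f'(x) = -6x^2 + 8x - 3
This is a quadratic in x. Use the discriminant to count real roots.
Discriminant = (8)^2 - 4 * (-6) * (-3)
= 64 - 72
= -8
Since discriminant < 0, f'(x) = 0 has no real solutions.
Number of critical points: 0

0


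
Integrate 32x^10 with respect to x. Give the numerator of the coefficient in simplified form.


Apply the power rule for integration:
integral of ax^n dx = a/(n+1) * x^(n+1) + C
integral of 32x^10 dx
= 32/11 * x^11 + C
The coefficient in lowest terms is 32/11, and its numerator is 32

32


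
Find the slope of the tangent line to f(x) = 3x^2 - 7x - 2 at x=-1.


The slope of the tangent line equals f'(x) at the point.
f(x) = 3x^2 - 7x - 2
f'(x) = 6x - 7
At x = -1:
f'(-1) = 6 * (-1) - 7
= -6 - 7
= -13

-13


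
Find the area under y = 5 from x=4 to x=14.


The area under a constant function y = 5 is a rectangle.
Width = 14 - 4 = 10
Height = 5
Area = width * height
= 10 * 5
= 50

50


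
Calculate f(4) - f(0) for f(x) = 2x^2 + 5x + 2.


Net change = f(b) - f(a)
f(x) = 2x^2 + 5x + 2
Compute f(4):
f(4) = 2 * 4^2 + 5 * 4 + 2
= 32 + 20 + 2
= 54
Compute f(0):
f(0) = 2 * 0^2 + 5 * 0 + 2
= 0 + 0 + 2
= 2
Net change = 54 - 2 = 52

52


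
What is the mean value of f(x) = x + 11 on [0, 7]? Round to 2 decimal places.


Average value = 1/(b-a) * integral from a to b of f(x) dx
First compute the integral of x + 11:
F(x) = (1/2)x^2 + 11x
F(7) = 1/2 * 49 + 11 * 7 = 203/2
F(0) = 1/2 * 0 + 11 * 0 = 0
Integral = 203/2 - 0 = 203/2
Average = (203/2) / (7 - 0) = (203/2) / 7
= 29/2 = 14.50

14.50


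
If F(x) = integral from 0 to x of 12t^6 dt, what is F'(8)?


By the Fundamental Theorem of Calculus (Part 1):
If F(x) = integral from 0 to x of f(t) dt, then F'(x) = f(x)
Here f(t) = 12t^6
So F'(x) = 12x^6
Evaluate at x = 8:
F'(8) = 12 * 8^6
= 12 * 262144
= 3145728

3145728


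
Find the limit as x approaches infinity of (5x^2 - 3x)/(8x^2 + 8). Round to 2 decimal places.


For limits at infinity with equal-degree polynomials,
we compare leading coefficients.
Numerator leading term: 5x^2
Denominator leading term: 8x^2
Divide both by x^2:
lim = (5 - 3/x) / (8 + 8/x^2)
As x -> infinity, the 1/x and 1/x^2 terms vanish:
= 5/8 ≈ 0.63

0.63


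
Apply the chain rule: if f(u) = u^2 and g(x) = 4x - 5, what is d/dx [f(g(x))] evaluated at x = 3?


Using the chain rule: (f(g(x)))' = f'(g(x)) * g'(x)
First, find g(3):
g(3) = 4 * 3 - 5 = 7
Next, f'(u) = 2u
And g'(x) = 4
So f'(g(3)) * g'(3)
= 2 * 7 * 4
= 56

56


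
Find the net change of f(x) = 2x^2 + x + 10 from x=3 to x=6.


Net change = f(b) - f(a)
f(x) = 2x^2 + x + 10
Compute f(6):
f(6) = 2 * 6^2 + 1 * 6 + 10
= 72 + 6 + 10
= 88
Compute f(3):
f(3) = 2 * 3^2 + 1 * 3 + 10
= 18 + 3 + 10
= 31
Net change = 88 - 31 = 57

57


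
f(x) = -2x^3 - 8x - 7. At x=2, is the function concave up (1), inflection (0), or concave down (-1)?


Concavity is determined by the sign of f''(x).
f(x) = -2x^3 - 8x - 7
f'(x) = -6x^2 - 8
f''(x) = -12x
f''(2) = -12 * 2 + 0
= -24 + 0
= -24
Since f''(2) < 0, the function is concave down (-1)

-1


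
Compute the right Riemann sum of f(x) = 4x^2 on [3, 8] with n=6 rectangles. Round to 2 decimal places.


Right Riemann sum uses right endpoints of each subinterval.
Interval: [3, 8], n = 6
dx = (8 - 3) / 6 = 5/6
Right endpoints: [23/6, 14/3, 11/2, 19/3, 43/6, 8]
f values: [529/9, 784/9, 121, 1444/9, 1849/9, 256]
Sum = dx * (sum of f values)
= 5/6 * 7999/9
= 39995/54 ≈ 740.65

740.65


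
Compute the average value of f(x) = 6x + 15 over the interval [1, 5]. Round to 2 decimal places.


Average value = 1/(b-a) * integral from a to b of f(x) dx
First compute the integral of 6x + 15:
F(x) = 3x^2 + 15x
F(5) = 3 * 25 + 15 * 5 = 150
F(1) = 3 * 1 + 15 * 1 = 18
Integral = 150 - 18 = 132
Average = 132 / (5 - 1) = 132 / 4
= 33 = 33.00

33.00


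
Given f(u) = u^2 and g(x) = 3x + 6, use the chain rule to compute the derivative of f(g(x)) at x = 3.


Using the chain rule: (f(g(x)))' = f'(g(x)) * g'(x)
First, find g(3):
g(3) = 3 * 3 + 6 = 15
Next, f'(u) = 2u
And g'(x) = 3
So f'(g(3)) * g'(3)
= 2 * 15 * 3
= 90

90


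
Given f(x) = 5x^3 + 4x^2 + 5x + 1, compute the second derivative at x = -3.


First derivative:
f'(x) = 15x^2 + 8x + 5
Second derivative:
f''(x) = 30x + 8
Substitute x = -3:
f''(-3) = 30 * (-3) + 8
= -90 + 8
= -82

-82


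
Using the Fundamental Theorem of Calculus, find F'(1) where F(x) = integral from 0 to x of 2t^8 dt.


By the Fundamental Theorem of Calculus (Part 1):
If F(x) = integral from 0 to x of f(t) dt, then F'(x) = f(x)
Here f(t) = 2t^8
So F'(x) = 2x^8
Evaluate at x = 1:
F'(1) = 2 * 1^8
= 2 * 1
= 2

2


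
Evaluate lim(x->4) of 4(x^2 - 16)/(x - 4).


Direct substitution gives 0/0, so we factor the numerator.
Factor: 4(x^2 - 16) = 4 * (x - 4)(x + 4)
Cancel the common factor (x - 4):
4(x^2 - 16)/(x - 4) = 4 * (x + 4)
Now substitute x = 4:
= 4 * (4 + 4) = 32

32


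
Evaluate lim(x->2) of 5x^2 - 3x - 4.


Since polynomials are continuous, we use direct substitution.
lim(x->2) of 5x^2 - 3x - 4
= 5 * 2^2 - 3 * 2 - 4
= 20 - 6 - 4
= 10

10


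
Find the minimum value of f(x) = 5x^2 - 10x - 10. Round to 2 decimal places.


For a quadratic f(x) = ax^2 + bx + c with a > 0, the minimum is at the vertex.
Vertex x-coordinate: x = -b/(2a)
x = -(-10) / (2 * 5)
x = 10/10 = 1
Substitute back to find the minimum value:
f(1) = 5 * 1^2 - 10 * 1 - 10
= 5 - 10 - 10
= -15 = -15.00

-15.00


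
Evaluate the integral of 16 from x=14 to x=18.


The integral of a constant k over [a, b] equals k * (b - a).
integral from 14 to 18 of 16 dx
= 16 * (18 - 14)
= 16 * 4
= 64

64


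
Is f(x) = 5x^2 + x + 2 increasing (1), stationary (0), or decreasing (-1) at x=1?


Compute f'(x) to determine behavior:
f'(x) = 10x + 1
f'(1) = 10 * 1 + 1
= 10 + 1
= 11
Since f'(1) > 0, the function is increasing (1)

1


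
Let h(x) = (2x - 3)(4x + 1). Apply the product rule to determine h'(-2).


Let u(x) = 2x - 3 and v(x) = 4x + 1
u'(x) = 2
v'(x) = 4
Product rule: h'(x) = u'(x)*v(x) + u(x)*v'(x)
= 2 * (4x + 1) + (2x - 3) * 4
At x = -2:
u(-2) = 2 * (-2) - 3 = -7
v(-2) = 4 * (-2) + 1 = -7
h'(-2) = 2 * (-7) + (-7) * 4
= -14 - 28
= -42

-42


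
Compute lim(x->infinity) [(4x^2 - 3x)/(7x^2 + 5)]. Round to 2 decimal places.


For limits at infinity with equal-degree polynomials,
we compare leading coefficients.
Numerator leading term: 4x^2
Denominator leading term: 7x^2
Divide both by x^2:
lim = (4 - 3/x) / (7 + 5/x^2)
As x -> infinity, the 1/x and 1/x^2 terms vanish:
= 4/7 ≈ 0.57

0.57


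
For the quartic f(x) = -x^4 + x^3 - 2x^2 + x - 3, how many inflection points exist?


Inflection points occur where f''(x) = 0 and concavity changes.
f(x) = -x^4 + x^3 - 2x^2 + x - 3
f'(x) = -4x^3 + 3x^2 - 4x + 1
f''(x) = -12x^2 + 6x - 4
This is a quadratic in x. Use the discriminant to count real roots.
Discriminant = (6)^2 - 4 * (-12) * (-4)
= 36 - 192
= -156
Since discriminant < 0, f''(x) = 0 has no real solutions.
Number of inflection points: 0

0


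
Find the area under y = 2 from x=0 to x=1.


The area under a constant function y = 2 is a rectangle.
Width = 1 - 0 = 1
Height = 2
Area = width * height
= 1 * 2
= 2

2


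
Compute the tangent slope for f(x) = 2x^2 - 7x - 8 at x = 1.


The slope of the tangent line equals f'(x) at the point.
f(x) = 2x^2 - 7x - 8
f'(x) = 4x - 7
At x = 1:
f'(1) = 4 * 1 - 7
= 4 - 7
= -3

-3


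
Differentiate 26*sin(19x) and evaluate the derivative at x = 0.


Apply the chain rule to differentiate 26*sin(19x):
d/dx [26*sin(19x)]
= 26 * cos(19x) * d/dx(19x)
= 26 * 19 * cos(19x)
= 494 * cos(19x)
Evaluate at x = 0:
= 494 * cos(0)
= 494 * 1
= 494

494


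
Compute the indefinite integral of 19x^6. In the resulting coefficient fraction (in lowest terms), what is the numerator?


Apply the power rule for integration:
integral of ax^n dx = a/(n+1) * x^(n+1) + C
integral of 19x^6 dx
= 19/7 * x^7 + C
The coefficient in lowest terms is 19/7, and its numerator is 19

19


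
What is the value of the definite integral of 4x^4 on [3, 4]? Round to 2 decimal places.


Find the antiderivative of 4x^4:
F(x) = 4/5 * x^5
Apply the Fundamental Theorem of Calculus:
F(4) - F(3)
= 4/5 * 4^5 - 4/5 * 3^5
= 4/5 * (1024 - 243)
= 4/5 * 781
= 3124/5 = 624.80

624.80


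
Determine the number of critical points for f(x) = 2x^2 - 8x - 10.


Find where f'(x) = 0:
f'(x) = 4x - 8
Set f'(x) = 0:
4x - 8 = 0
x = 8 / 4 = 2
This is a linear equation in x, so there is exactly one solution.
Number of critical points: 1

1


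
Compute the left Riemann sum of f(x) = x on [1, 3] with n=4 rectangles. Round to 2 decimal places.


Left Riemann sum uses left endpoints of each subinterval.
Interval: [1, 3], n = 4
dx = (3 - 1) / 4 = 1/2
Left endpoints: [1, 3/2, 2, 5/2]
f values: [1, 3/2, 2, 5/2]
Sum = dx * (sum of f values)
= 1/2 * 7
= 7/2 = 3.50

3.50


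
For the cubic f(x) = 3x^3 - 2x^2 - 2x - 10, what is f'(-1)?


Differentiate f(x) = 3x^3 - 2x^2 - 2x - 10 term by term:
f'(x) = 9x^2 - 4x - 2
Substitute x = -1:
f'(-1) = 9 * (-1)^2 - 4 * (-1) - 2
= 9 + 4 - 2
= 11

11


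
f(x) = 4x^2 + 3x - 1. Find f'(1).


Differentiate term by term using power and sum rules:
f(x) = 4x^2 + 3x - 1
f'(x) = 8x + 3
Substitute x = 1:
f'(1) = 8 * 1 + 3
= 8 + 3
= 11

11


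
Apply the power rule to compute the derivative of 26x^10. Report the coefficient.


We apply the power rule: d/dx [ax^n] = a*n * x^(n-1)
d/dx [26x^10]
= 26 * 10 * x^(10-1)
= 260x^9
The coefficient is 260

260


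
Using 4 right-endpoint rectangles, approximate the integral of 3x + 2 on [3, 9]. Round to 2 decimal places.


Right Riemann sum uses right endpoints of each subinterval.
Interval: [3, 9], n = 4
dx = (9 - 3) / 4 = 3/2
Right endpoints: [9/2, 6, 15/2, 9]
f values: [31/2, 20, 49/2, 29]
Sum = dx * (sum of f values)
= 3/2 * 89
= 267/2 = 133.50

133.50


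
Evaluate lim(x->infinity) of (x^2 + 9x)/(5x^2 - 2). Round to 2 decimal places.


For limits at infinity with equal-degree polynomials,
we compare leading coefficients.
Numerator leading term: x^2
Denominator leading term: 5x^2
Divide both by x^2:
lim = (1 + 9/x) / (5 - 2/x^2)
As x -> infinity, the 1/x and 1/x^2 terms vanish:
= 1/5 = 0.20

0.20


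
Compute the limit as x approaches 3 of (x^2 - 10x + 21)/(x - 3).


Direct substitution gives 0/0, so we factor the numerator.
Factor: (x^2 - 10x + 21) = (x - 3)(x - 7)
Cancel the common factor (x - 3):
(x^2 - 10x + 21)/(x - 3) = (x - 7)
Now substitute x = 3:
= (3) - (7) = -4

-4


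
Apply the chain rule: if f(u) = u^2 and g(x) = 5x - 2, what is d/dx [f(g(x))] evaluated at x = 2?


Using the chain rule: (f(g(x)))' = f'(g(x)) * g'(x)
First, find g(2):
g(2) = 5 * 2 - 2 = 8
Next, f'(u) = 2u
And g'(x) = 5
So f'(g(2)) * g'(2)
= 2 * 8 * 5
= 80

80


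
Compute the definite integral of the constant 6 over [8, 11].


The integral of a constant k over [a, b] equals k * (b - a).
integral from 8 to 11 of 6 dx
= 6 * (11 - 8)
= 6 * 3
= 18

18


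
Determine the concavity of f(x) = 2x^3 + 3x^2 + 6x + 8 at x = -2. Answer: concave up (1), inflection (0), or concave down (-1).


Concavity is determined by the sign of f''(x).
f(x) = 2x^3 + 3x^2 + 6x + 8
f'(x) = 6x^2 + 6x + 6
f''(x) = 12x + 6
f''(-2) = 12 * (-2) + 6
= -24 + 6
= -18
Since f''(-2) < 0, the function is concave down (-1)

-1


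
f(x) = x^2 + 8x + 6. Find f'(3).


Differentiate term by term using power and sum rules:
f(x) = x^2 + 8x + 6
f'(x) = 2x + 8
Substitute x = 3:
f'(3) = 2 * 3 + 8
= 6 + 8
= 14

14


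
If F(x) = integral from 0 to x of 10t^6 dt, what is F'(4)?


By the Fundamental Theorem of Calculus (Part 1):
If F(x) = integral from 0 to x of f(t) dt, then F'(x) = f(x)
Here f(t) = 10t^6
So F'(x) = 10x^6
Evaluate at x = 4:
F'(4) = 10 * 4^6
= 10 * 4096
= 40960

40960


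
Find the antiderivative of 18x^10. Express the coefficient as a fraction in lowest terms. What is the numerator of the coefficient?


Apply the power rule for integration:
integral of ax^n dx = a/(n+1) * x^(n+1) + C
integral of 18x^10 dx
= 18/11 * x^11 + C
The coefficient in lowest terms is 18/11, and its numerator is 18

18


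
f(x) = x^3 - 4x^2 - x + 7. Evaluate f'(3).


Differentiate f(x) = x^3 - 4x^2 - x + 7 term by term:
f'(x) = 3x^2 - 8x - 1
Substitute x = 3:
f'(3) = 3 * 3^2 - 8 * 3 - 1
= 27 - 24 - 1
= 2

2


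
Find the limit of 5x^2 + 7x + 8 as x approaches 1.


Since polynomials are continuous, we use direct substitution.
lim(x->1) of 5x^2 + 7x + 8
= 5 * 1^2 + 7 * 1 + 8
= 5 + 7 + 8
= 20

20


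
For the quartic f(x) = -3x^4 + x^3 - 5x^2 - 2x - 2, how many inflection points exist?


Inflection points occur where f''(x) = 0 and concavity changes.
f(x) = -3x^4 + x^3 - 5x^2 - 2x - 2
f'(x) = -12x^3 + 3x^2 - 10x - 2
f''(x) = -36x^2 + 6x - 10
This is a quadratic in x. Use the discriminant to count real roots.
Discriminant = (6)^2 - 4 * (-36) * (-10)
= 36 - 1440
= -1404
Since discriminant < 0, f''(x) = 0 has no real solutions.
Number of inflection points: 0

0


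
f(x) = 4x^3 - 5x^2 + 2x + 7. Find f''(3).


First derivative:
f'(x) = 12x^2 - 10x + 2
Second derivative:
f''(x) = 24x - 10
Substitute x = 3:
f''(3) = 24 * 3 - 10
= 72 - 10
= 62

62


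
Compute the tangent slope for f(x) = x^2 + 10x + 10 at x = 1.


The slope of the tangent line equals f'(x) at the point.
f(x) = x^2 + 10x + 10
f'(x) = 2x + 10
At x = 1:
f'(1) = 2 * 1 + 10
= 2 + 10
= 12

12


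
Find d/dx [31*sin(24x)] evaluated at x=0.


Apply the chain rule to differentiate 31*sin(24x):
d/dx [31*sin(24x)]
= 31 * cos(24x) * d/dx(24x)
= 31 * 24 * cos(24x)
= 744 * cos(24x)
Evaluate at x = 0:
= 744 * cos(0)
= 744 * 1
= 744

744


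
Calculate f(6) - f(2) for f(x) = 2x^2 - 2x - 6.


Net change = f(b) - f(a)
f(x) = 2x^2 - 2x - 6
Compute f(6):
f(6) = 2 * 6^2 - 2 * 6 - 6
= 72 - 12 - 6
= 54
Compute f(2):
f(2) = 2 * 2^2 - 2 * 2 - 6
= 8 - 4 - 6
= -2
Net change = 54 - (-2) = 56

56


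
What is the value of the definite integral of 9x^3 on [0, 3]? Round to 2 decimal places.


Find the antiderivative of 9x^3:
F(x) = 9/4 * x^4
Apply the Fundamental Theorem of Calculus:
F(3) - F(0)
= 9/4 * 3^4 - 9/4 * 0^4
= 9/4 * (81 - 0)
= 9/4 * 81
= 729/4 = 182.25

182.25


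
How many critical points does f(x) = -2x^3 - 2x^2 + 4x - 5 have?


Find where f'(x) = 0:
f(x) = -2x^3 - 2x^2 + 4x - 5
f'(x) = -6x^2 - 4x + 4
This is a quadratic in x. Use the discriminant to count real roots.
Discriminant = (-4)^2 - 4 * (-6) * 4
= 16 - (-96)
= 112
Since discriminant > 0, f'(x) = 0 has 2 real solutions.
Number of critical points: 2

2


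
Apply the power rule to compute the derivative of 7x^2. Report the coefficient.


We apply the power rule: d/dx [ax^n] = a*n * x^(n-1)
d/dx [7x^2]
= 7 * 2 * x^(2-1)
= 14x
The coefficient is 14

14


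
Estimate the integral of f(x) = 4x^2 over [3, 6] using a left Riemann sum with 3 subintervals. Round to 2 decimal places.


Left Riemann sum uses left endpoints of each subinterval.
Interval: [3, 6], n = 3
dx = (6 - 3) / 3 = 1
Left endpoints: [3, 4, 5]
f values: [36, 64, 100]
Sum = dx * (sum of f values)
= 1 * 200
= 200 = 200.00

200.00


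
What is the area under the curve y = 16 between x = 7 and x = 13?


The area under a constant function y = 16 is a rectangle.
Width = 13 - 7 = 6
Height = 16
Area = width * height
= 6 * 16
= 96

96


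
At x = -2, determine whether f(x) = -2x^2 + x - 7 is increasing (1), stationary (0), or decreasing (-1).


Compute f'(x) to determine behavior:
f'(x) = -4x + 1
f'(-2) = -4 * (-2) + 1
= 8 + 1
= 9
Since f'(-2) > 0, the function is increasing (1)

1


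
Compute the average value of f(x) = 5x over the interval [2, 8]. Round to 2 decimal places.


Average value = 1/(b-a) * integral from a to b of f(x) dx
First compute the integral of 5x:
F(x) = (5/2)x^2
F(8) = 5/2 * 64 + 0 * 8 = 160
F(2) = 5/2 * 4 + 0 * 2 = 10
Integral = 160 - 10 = 150
Average = 150 / (8 - 2) = 150 / 6
= 25 = 25.00

25.00


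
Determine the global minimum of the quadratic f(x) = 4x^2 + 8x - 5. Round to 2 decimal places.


For a quadratic f(x) = ax^2 + bx + c with a > 0, the minimum is at the vertex.
Vertex x-coordinate: x = -b/(2a)
x = -(8) / (2 * 4)
x = -8/8 = -1
Substitute back to find the minimum value:
f(-1) = 4 * (-1)^2 + 8 * (-1) - 5
= 4 - 8 - 5
= -9 = -9.00

-9.00


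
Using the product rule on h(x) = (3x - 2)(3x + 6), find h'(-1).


Let u(x) = 3x - 2 and v(x) = 3x + 6
u'(x) = 3
v'(x) = 3
Product rule: h'(x) = u'(x)*v(x) + u(x)*v'(x)
= 3 * (3x + 6) + (3x - 2) * 3
At x = -1:
u(-1) = 3 * (-1) - 2 = -5
v(-1) = 3 * (-1) + 6 = 3
h'(-1) = 3 * 3 + (-5) * 3
= 9 - 15
= -6

-6


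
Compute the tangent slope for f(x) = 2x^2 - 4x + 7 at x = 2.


The slope of the tangent line equals f'(x) at the point.
f(x) = 2x^2 - 4x + 7
f'(x) = 4x - 4
At x = 2:
f'(2) = 4 * 2 - 4
= 8 - 4
= 4

4


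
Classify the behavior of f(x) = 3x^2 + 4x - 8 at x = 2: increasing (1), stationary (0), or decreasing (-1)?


Compute f'(x) to determine behavior:
f'(x) = 6x + 4
f'(2) = 6 * 2 + 4
= 12 + 4
= 16
Since f'(2) > 0, the function is increasing (1)

1


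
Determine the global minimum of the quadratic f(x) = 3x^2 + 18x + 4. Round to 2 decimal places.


For a quadratic f(x) = ax^2 + bx + c with a > 0, the minimum is at the vertex.
Vertex x-coordinate: x = -b/(2a)
x = -(18) / (2 * 3)
x = -18/6 = -3
Substitute back to find the minimum value:
f(-3) = 3 * (-3)^2 + 18 * (-3) + 4
= 27 - 54 + 4
= -23 = -23.00

-23.00


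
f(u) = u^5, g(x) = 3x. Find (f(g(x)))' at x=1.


Using the chain rule: (f(g(x)))' = f'(g(x)) * g'(x)
First, find g(1):
g(1) = 3 * 1 + 0 = 3
Next, f'(u) = 5u^4
And g'(x) = 3
So f'(g(1)) * g'(1)
= 5 * 3^4 * 3
= 5 * 81 * 3
= 1215

1215


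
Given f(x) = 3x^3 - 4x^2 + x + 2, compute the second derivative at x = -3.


First derivative:
f'(x) = 9x^2 - 8x + 1
Second derivative:
f''(x) = 18x - 8
Substitute x = -3:
f''(-3) = 18 * (-3) - 8
= -54 - 8
= -62

-62


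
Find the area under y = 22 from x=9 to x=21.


The area under a constant function y = 22 is a rectangle.
Width = 21 - 9 = 12
Height = 22
Area = width * height
= 12 * 22
= 264

264


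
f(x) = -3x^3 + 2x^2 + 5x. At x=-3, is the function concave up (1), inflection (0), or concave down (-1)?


Concavity is determined by the sign of f''(x).
f(x) = -3x^3 + 2x^2 + 5x
f'(x) = -9x^2 + 4x + 5
f''(x) = -18x + 4
f''(-3) = -18 * (-3) + 4
= 54 + 4
= 58
Since f''(-3) > 0, the function is concave up (1)

1


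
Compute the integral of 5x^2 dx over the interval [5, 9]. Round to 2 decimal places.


Find the antiderivative of 5x^2:
F(x) = 5/3 * x^3
Apply the Fundamental Theorem of Calculus:
F(9) - F(5)
= 5/3 * 9^3 - 5/3 * 5^3
= 5/3 * (729 - 125)
= 5/3 * 604
= 3020/3 ≈ 1006.67

1006.67


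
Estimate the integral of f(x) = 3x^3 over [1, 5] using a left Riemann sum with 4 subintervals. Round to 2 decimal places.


Left Riemann sum uses left endpoints of each subinterval.
Interval: [1, 5], n = 4
dx = (5 - 1) / 4 = 1
Left endpoints: [1, 2, 3, 4]
f values: [3, 24, 81, 192]
Sum = dx * (sum of f values)
= 1 * 300
= 300 = 300.00

300.00


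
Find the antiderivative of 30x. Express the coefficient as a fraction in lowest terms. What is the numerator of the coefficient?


Apply the power rule for integration:
integral of ax^n dx = a/(n+1) * x^(n+1) + C
integral of 30x dx
= 30/2 * x^2 + C
= 15 * x^2 + C
The coefficient in lowest terms is 15 = 15/1, so its numerator is 15

15
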